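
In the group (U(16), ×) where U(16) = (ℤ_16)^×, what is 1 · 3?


Operation: multiplication mod 16
1 · 3 = (a × b) mod 16 with a = 1, b = 3

1 · 3 = 3


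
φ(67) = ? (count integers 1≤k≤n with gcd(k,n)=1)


Factor n: 67 = 67
φ(n) = n · ∏(1 - 1/p) over distinct primes p | n
φ(67) = 67 · (1 - 1/67) = 66

φ(67) = 66


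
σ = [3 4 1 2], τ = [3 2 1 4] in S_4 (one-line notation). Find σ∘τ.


σ∘τ: apply τ first, then σ
1 →τ 3 →σ 1
2 →τ 2 →σ 4
3 →τ 1 →σ 3
4 →τ 4 →σ 2

σ∘τ = [1 4 3 2]


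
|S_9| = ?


|S_n| = n! (number of permutations of n symbols)
|S_9| = 9! = 362880

|S_9| = 362880


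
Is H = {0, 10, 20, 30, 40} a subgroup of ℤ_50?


Subgroup test for H = {0, 10, 20, 30, 40} in (ℤ_50, +):
(1) 0 ∈ H? Yes
(2) Closure: for all a,b ∈ H, (a+b) mod 50 ∈ H? Yes
(3) Inverses: for all a ∈ H, -a mod 50 ∈ H? Yes

Yes, H is a subgroup of ℤ_50


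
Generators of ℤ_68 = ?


g generates ℤ_n iff gcd(g,n) = 1
Prime factors of 68: 2, 17
Generators are g ∈ {1,...,67} not divisible by any of these primes.
Generators: {1, 3, 5, 7, 9, 11, 13, 15, 19, 21, 23, 25, 27, 29, 31, 33, 35, 37, 39, 41, 43, 45, 47, 49, 53, 55, 57, 59, 61, 63, 65, 67}
Number of generators = φ(68) = 32

Generators of ℤ_68 = {1, 3, 5, 7, 9, 11, 13, 15, 19, 21, 23, 25, 27, 29, 31, 33, 35, 37, 39, 41, 43, 45, 47, 49, 53, 55, 57, 59, 61, 63, 65, 67}


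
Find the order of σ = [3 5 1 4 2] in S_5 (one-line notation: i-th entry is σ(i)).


Cycle decomposition: (1 3) (2 5)
Cycle lengths: 2, 2
Order = lcm(2, 2) = 2

ord(σ) = 2


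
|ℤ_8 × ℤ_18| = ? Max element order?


|ℤ_8 × ℤ_18| = 8 × 18 = 144
Max element order = lcm(8,18) = 72
Cyclic? No (gcd=2)

|ℤ_8×ℤ_18| = 144, max element order = 72


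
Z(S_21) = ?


Z(G) = {g ∈ G | gx = xg for all x ∈ G}
S_n is non-abelian for n ≥ 3; Z(S_21) is trivial

Z(S_21) = {e}


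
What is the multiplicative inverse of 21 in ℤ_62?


Use the extended Euclidean algorithm to write 1 = 21·s + 62·t; then s mod 62 is the inverse.
Euclidean algorithm:
  21 = 0·62 + 21
  62 = 2·21 + 20
  21 = 1·20 + 1
  20 = 20·1 + 0
gcd(21,62) = 1
Back-substitution gives: 21·(3) + 62·(-1) = 1
So 21⁻¹ ≡ 3 ≡ 3 (mod 62)
Check: 21 × 3 = 63 ≡ 1 (mod 62) ✓

21⁻¹ ≡ 3 (mod 62)


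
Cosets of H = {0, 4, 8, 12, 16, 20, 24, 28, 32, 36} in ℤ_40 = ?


H = {0, 4, 8, 12, 16, 20, 24, 28, 32, 36}, |H| = 10
Number of cosets = |G|/|H| = 40/10 = 4
0 + H = {0, 4, 8, 12, 16, 20, 24, 28, 32, 36}
1 + H = {1, 5, 9, 13, 17, 21, 25, 29, 33, 37}
2 + H = {2, 6, 10, 14, 18, 22, 26, 30, 34, 38}
3 + H = {3, 7, 11, 15, 19, 23, 27, 31, 35, 39}

Cosets: 0+H={0,4,8,12,16,20,24,28,32,36}; 1+H={1,5,9,13,17,21,25,29,33,37}; 2+H={2,6,10,14,18,22,26,30,34,38}; 3+H={3,7,11,15,19,23,27,31,35,39}


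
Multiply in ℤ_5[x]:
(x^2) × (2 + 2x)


Expand and collect like terms; reduce coefficients mod 5:
x^0: 0·2 = 0 ≡ 0 (mod 5)
x^1: 0·2 + 0·2 = 0 ≡ 0 (mod 5)
x^2: 0·2 + 1·2 = 2 ≡ 2 (mod 5)
x^3: 1·2 = 2 ≡ 2 (mod 5)
Result: 2x^2 + 2x^3

f · g = 2x^2 + 2x^3


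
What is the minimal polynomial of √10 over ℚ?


√10 satisfies x² - 10 = 0, irreducible over ℚ since 10 is squarefree

Minimal polynomial: x² - 10


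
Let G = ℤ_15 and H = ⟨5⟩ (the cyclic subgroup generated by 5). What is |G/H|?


|⟨5⟩| = n / gcd(5, 15) = 15 / 5 = 3
H is normal (ℤ_15 is abelian).
|G/H| = |G| / |H| = 15 / 3 = 5

|G/H| = 5


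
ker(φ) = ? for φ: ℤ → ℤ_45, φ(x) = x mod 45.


Kernel = preimage of identity
ker(φ) = {x ∈ ℤ : x ≡ 0 (mod 45)} = 45ℤ = {0, ±45, ±90, ...}

ker(φ) = 45ℤ


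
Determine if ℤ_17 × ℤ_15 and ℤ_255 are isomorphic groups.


Comparing ℤ_17 × ℤ_15 and ℤ_255:
gcd(17,15) = 1, so ℤ_17 × ℤ_15 ≅ ℤ_255 (CRT)

Yes, ℤ_17 × ℤ_15 ≅ ℤ_255


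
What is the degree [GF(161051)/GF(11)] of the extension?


GF(161051) = GF(11^5), so the extension degree is 5

[GF(161051)/GF(11)] = 5


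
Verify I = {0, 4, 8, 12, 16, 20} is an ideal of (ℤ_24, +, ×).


Check ideal conditions for I = {0, 4, 8, 12, 16, 20} in ℤ_24:
(1) I is an additive subgroup? Yes
(2) For r ∈ ℤ_24 and a ∈ I: r·a ∈ I? Yes

Yes, I is an ideal of ℤ_24


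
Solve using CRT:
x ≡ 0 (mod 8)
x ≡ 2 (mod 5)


m₁ = 8, m₂ = 5, gcd = 1, so CRT applies. M = m₁·m₂ = 40
Let M₁ = M/m₁ = 5, M₂ = M/m₂ = 8
Find y₁ ≡ M₁⁻¹ (mod m₁): 5⁻¹ ≡ 5 (mod 8)
Find y₂ ≡ M₂⁻¹ (mod m₂): 8⁻¹ ≡ 2 (mod 5)
x = a₁·M₁·y₁ + a₂·M₂·y₂ = 0·5·5 + 2·8·2 = 32
Reduce mod 40: x ≡ 32
Check: 32 mod 8 = 0 ✓, 32 mod 5 = 2 ✓

x ≡ 32 (mod 40)


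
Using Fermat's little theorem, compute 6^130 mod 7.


Fermat's little theorem: if p is prime and gcd(a,p)=1, then a^(p-1) ≡ 1 (mod p)
p = 7 is prime, gcd(6,7) = 1
Reduce exponent: 130 mod 6 = 4
So 6^130 ≡ 6^4 (mod 7)
6^4 mod 7 = 1

6^130 ≡ 1 (mod 7)


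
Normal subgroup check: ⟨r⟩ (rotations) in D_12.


H = ⟨r⟩ (rotations) in D_12
The rotation subgroup ⟨r⟩ has index 2 in D_12, so it is normal

Yes, normal subgroup


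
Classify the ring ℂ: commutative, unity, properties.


ℂ is a field: commutative, has unity, every nonzero element is a unit (hence an integral domain)
Commutative: Yes
Integral domain: Yes
Has unity: Yes

ℂ: Commutative=Yes, Unity=Yes


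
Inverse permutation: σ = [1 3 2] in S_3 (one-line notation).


To find σ⁻¹, swap domain and range:
σ(1) = 1 → σ⁻¹(1) = 1
σ(2) = 3 → σ⁻¹(3) = 2
σ(3) = 2 → σ⁻¹(2) = 3

σ⁻¹ = [1 3 2]


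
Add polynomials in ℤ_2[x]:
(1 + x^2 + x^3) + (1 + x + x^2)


Add coefficients mod 2:
x^0: 1 + 1 = 0 (mod 2)
x^1: 0 + 1 = 1 (mod 2)
x^2: 1 + 1 = 0 (mod 2)
x^3: 1 + 0 = 1 (mod 2)
Result: x + x^3

f + g = x + x^3


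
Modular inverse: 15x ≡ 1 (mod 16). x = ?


Use the extended Euclidean algorithm to write 1 = 15·s + 16·t; then s mod 16 is the inverse.
Euclidean algorithm:
  15 = 0·16 + 15
  16 = 1·15 + 1
  15 = 15·1 + 0
gcd(15,16) = 1
Back-substitution gives: 15·(-1) + 16·(1) = 1
So 15⁻¹ ≡ -1 ≡ 15 (mod 16)
Check: 15 × 15 = 225 ≡ 1 (mod 16) ✓

15⁻¹ ≡ 15 (mod 16)


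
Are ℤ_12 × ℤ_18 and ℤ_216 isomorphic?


Comparing ℤ_12 × ℤ_18 and ℤ_216:
gcd(12,18) = 6 ≠ 1. Max element order in ℤ_12×ℤ_18 is lcm(12,18) = 36 < 216, so it has no element of order 216

No, ℤ_12 × ℤ_18 ≇ ℤ_216


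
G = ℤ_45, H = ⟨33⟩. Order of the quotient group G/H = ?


|⟨33⟩| = n / gcd(33, 45) = 45 / 3 = 15
H is normal (ℤ_45 is abelian).
|G/H| = |G| / |H| = 45 / 15 = 3

|G/H| = 3


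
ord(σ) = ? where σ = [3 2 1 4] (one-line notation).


Cycle decomposition: (1 3)
Cycle lengths: 2
Order = lcm(2) = 2

ord(σ) = 2


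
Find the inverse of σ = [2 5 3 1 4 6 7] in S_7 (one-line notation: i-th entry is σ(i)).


To find σ⁻¹, swap domain and range:
σ(1) = 2 → σ⁻¹(2) = 1
σ(2) = 5 → σ⁻¹(5) = 2
σ(3) = 3 → σ⁻¹(3) = 3
σ(4) = 1 → σ⁻¹(1) = 4
σ(5) = 4 → σ⁻¹(4) = 5
σ(6) = 6 → σ⁻¹(6) = 6
σ(7) = 7 → σ⁻¹(7) = 7

σ⁻¹ = [4 1 3 5 2 6 7]


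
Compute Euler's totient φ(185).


Factor n: 185 = 5 × 37
φ(n) = n · ∏(1 - 1/p) over distinct primes p | n
φ(185) = 185 · (1 - 1/5) · (1 - 1/37) = 144

φ(185) = 144


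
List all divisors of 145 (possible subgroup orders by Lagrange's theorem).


Lagrange's theorem: |H| divides |G|
|G| = 145
Divisors of 145: 1, 5, 29, 145

Possible subgroup orders: {1, 5, 29, 145}


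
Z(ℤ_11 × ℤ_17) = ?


Z(G) = {g ∈ G | gx = xg for all x ∈ G}
Direct product of abelian groups is abelian, so Z(G) = G

Z(ℤ_11 × ℤ_17) = ℤ_11 × ℤ_17


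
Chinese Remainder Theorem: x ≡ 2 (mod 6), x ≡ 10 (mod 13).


m₁ = 6, m₂ = 13, gcd = 1, so CRT applies. M = m₁·m₂ = 78
Let M₁ = M/m₁ = 13, M₂ = M/m₂ = 6
Find y₁ ≡ M₁⁻¹ (mod m₁): 13⁻¹ ≡ 1 (mod 6)
Find y₂ ≡ M₂⁻¹ (mod m₂): 6⁻¹ ≡ 11 (mod 13)
x = a₁·M₁·y₁ + a₂·M₂·y₂ = 2·13·1 + 10·6·11 = 686
Reduce mod 78: x ≡ 62
Check: 62 mod 6 = 2 ✓, 62 mod 13 = 10 ✓

x ≡ 62 (mod 78)


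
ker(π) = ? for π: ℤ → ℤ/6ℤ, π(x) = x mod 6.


Kernel = preimage of identity
ker(π) = multiples of 6 = 6ℤ

ker(π) = 6ℤ


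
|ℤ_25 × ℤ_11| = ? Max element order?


|ℤ_25 × ℤ_11| = 25 × 11 = 275
Max element order = lcm(25,11) = 275
Cyclic? Yes (gcd=1)

|ℤ_25×ℤ_11| = 275, max element order = 275


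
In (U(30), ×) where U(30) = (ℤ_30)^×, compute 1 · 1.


Operation: multiplication mod 30
1 · 1 = (a × b) mod 30 with a = 1, b = 1

1 · 1 = 1


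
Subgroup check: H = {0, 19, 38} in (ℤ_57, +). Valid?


Subgroup test for H = {0, 19, 38} in (ℤ_57, +):
(1) 0 ∈ H? Yes
(2) Closure: for all a,b ∈ H, (a+b) mod 57 ∈ H? Yes
(3) Inverses: for all a ∈ H, -a mod 57 ∈ H? Yes

Yes, H is a subgroup of ℤ_57


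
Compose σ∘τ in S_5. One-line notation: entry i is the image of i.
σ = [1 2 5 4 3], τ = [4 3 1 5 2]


σ∘τ: apply τ first, then σ
1 →τ 4 →σ 4
2 →τ 3 →σ 5
3 →τ 1 →σ 1
4 →τ 5 →σ 3
5 →τ 2 →σ 2

σ∘τ = [4 5 1 3 2]


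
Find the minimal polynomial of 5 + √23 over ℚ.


Let α = 5 + √23. Then α - 5 = √23, so (α - 5)² = 23, giving α² - 10α + 2 = 0. Degree 2 and α ∉ ℚ, so this is the minimal polynomial.

Minimal polynomial: x² - 10x + 2


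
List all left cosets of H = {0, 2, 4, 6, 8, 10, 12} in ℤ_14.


H = {0, 2, 4, 6, 8, 10, 12}, |H| = 7
Number of cosets = |G|/|H| = 14/7 = 2
0 + H = {0, 2, 4, 6, 8, 10, 12}
1 + H = {1, 3, 5, 7, 9, 11, 13}

Cosets: 0+H={0,2,4,6,8,10,12}; 1+H={1,3,5,7,9,11,13}


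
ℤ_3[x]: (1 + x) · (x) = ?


Expand and collect like terms; reduce coefficients mod 3:
x^0: 1·0 = 0 ≡ 0 (mod 3)
x^1: 1·1 + 1·0 = 1 ≡ 1 (mod 3)
x^2: 1·1 = 1 ≡ 1 (mod 3)
Result: x + x^2

f · g = x + x^2


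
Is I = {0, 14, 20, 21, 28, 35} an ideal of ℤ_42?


Check ideal conditions for I = {0, 14, 20, 21, 28, 35} in ℤ_42:
(1) I is an additive subgroup? No
(2) For r ∈ ℤ_42 and a ∈ I: r·a ∈ I? No  [counterexample: r=2, a=20, r·a mod 42 = 40 ∉ I]

No, I is not an ideal of ℤ_42


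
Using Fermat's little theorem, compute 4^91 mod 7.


Fermat's little theorem: if p is prime and gcd(a,p)=1, then a^(p-1) ≡ 1 (mod p)
p = 7 is prime, gcd(4,7) = 1
Reduce exponent: 91 mod 6 = 1
So 4^91 ≡ 4^1 (mod 7)
4^1 mod 7 = 4

4^91 ≡ 4 (mod 7)


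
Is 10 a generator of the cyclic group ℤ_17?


g generates ℤ_n iff gcd(g, n) = 1
gcd(10, 17) = 1
Since gcd = 1, 10 is a generator.

Yes, 10 generates ℤ_17


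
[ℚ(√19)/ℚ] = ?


√19 has minimal polynomial x² - 19 (irreducible over ℚ since 19 is squarefree)

[ℚ(√19)/ℚ] = 2


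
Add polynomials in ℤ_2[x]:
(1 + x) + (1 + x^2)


Add coefficients mod 2:
x^0: 1 + 1 = 0 (mod 2)
x^1: 1 + 0 = 1 (mod 2)
x^2: 0 + 1 = 1 (mod 2)
Result: x + x^2

f + g = x + x^2


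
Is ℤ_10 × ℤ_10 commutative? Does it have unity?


Direct product ring; commutative with unity (1,1); but (1,0)·(0,1) = (0,0) gives zero divisors, so not an integral domain
Commutative: Yes
Integral domain: No
Has unity: Yes

ℤ_10 × ℤ_10: Commutative=Yes, Unity=Yes


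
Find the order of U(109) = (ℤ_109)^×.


U(n) is the group of units mod n; |U(n)| = φ(n)
|U(109)| = φ(109) = 108

|U(109) = (ℤ_109)^×| = 108


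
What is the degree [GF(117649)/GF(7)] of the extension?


GF(117649) = GF(7^6), so the extension degree is 6

[GF(117649)/GF(7)] = 6


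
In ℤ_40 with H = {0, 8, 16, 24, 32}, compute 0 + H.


0 + H = {0 + h (mod 40) : h ∈ H}
0+0=0, 0+8=8, 0+16=16, 0+24=24, 0+32=32

0 + H = {0, 8, 16, 24, 32}


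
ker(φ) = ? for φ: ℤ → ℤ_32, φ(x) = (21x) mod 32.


Kernel = preimage of identity
ker(φ) = {x ∈ ℤ : 21x ≡ 0 (mod 32)}. gcd(21,32) = 1, so 21x ≡ 0 (mod 32) ⟺ x ≡ 0 (mod 32/1 = 32). Hence ker(φ) = 32ℤ

ker(φ) = 32ℤ


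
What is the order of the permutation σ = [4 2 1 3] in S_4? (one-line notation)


Cycle decomposition: (1 4 3)
Cycle lengths: 3
Order = lcm(3) = 3

ord(σ) = 3


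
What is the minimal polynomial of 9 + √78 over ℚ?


Let α = 9 + √78. Then α - 9 = √78, so (α - 9)² = 78, giving α² - 18α + 3 = 0. Degree 2 and α ∉ ℚ, so this is the minimal polynomial.

Minimal polynomial: x² - 18x + 3


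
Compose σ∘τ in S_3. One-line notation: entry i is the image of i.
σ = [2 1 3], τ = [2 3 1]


σ∘τ: apply τ first, then σ
1 →τ 2 →σ 1
2 →τ 3 →σ 3
3 →τ 1 →σ 2

σ∘τ = [1 3 2]


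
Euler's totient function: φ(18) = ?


φ(n) = count of k ∈ {1,...,n} with gcd(k,n)=1
Coprimes to 18: {1, 5, 7, 11, 13, 17}
Count: 6

φ(18) = 6


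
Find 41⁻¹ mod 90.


Use the extended Euclidean algorithm to write 1 = 41·s + 90·t; then s mod 90 is the inverse.
Euclidean algorithm:
  41 = 0·90 + 41
  90 = 2·41 + 8
  41 = 5·8 + 1
  8 = 8·1 + 0
gcd(41,90) = 1
Back-substitution gives: 41·(11) + 90·(-5) = 1
So 41⁻¹ ≡ 11 ≡ 11 (mod 90)
Check: 41 × 11 = 451 ≡ 1 (mod 90) ✓

41⁻¹ ≡ 11 (mod 90)


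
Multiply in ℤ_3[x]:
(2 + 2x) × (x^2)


Expand and collect like terms; reduce coefficients mod 3:
x^0: 2·0 = 0 ≡ 0 (mod 3)
x^1: 2·0 + 2·0 = 0 ≡ 0 (mod 3)
x^2: 2·1 + 2·0 = 2 ≡ 2 (mod 3)
x^3: 2·1 = 2 ≡ 2 (mod 3)
Result: 2x^2 + 2x^3

f · g = 2x^2 + 2x^3


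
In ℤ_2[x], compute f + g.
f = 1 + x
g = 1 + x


Add coefficients mod 2:
x^0: 1 + 1 = 0 (mod 2)
x^1: 1 + 1 = 0 (mod 2)
Result: 0

f + g = 0


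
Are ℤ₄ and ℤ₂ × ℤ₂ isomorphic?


Comparing ℤ₄ and ℤ₂ × ℤ₂:
ℤ₄ has an element of order 4; ℤ₂×ℤ₂ has exponent 2

No, ℤ₄ ≇ ℤ₂ × ℤ₂


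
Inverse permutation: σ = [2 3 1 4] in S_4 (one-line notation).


To find σ⁻¹, swap domain and range:
σ(1) = 2 → σ⁻¹(2) = 1
σ(2) = 3 → σ⁻¹(3) = 2
σ(3) = 1 → σ⁻¹(1) = 3
σ(4) = 4 → σ⁻¹(4) = 4

σ⁻¹ = [3 1 2 4]


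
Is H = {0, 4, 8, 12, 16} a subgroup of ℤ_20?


Subgroup test for H = {0, 4, 8, 12, 16} in (ℤ_20, +):
(1) 0 ∈ H? Yes
(2) Closure: for all a,b ∈ H, (a+b) mod 20 ∈ H? Yes
(3) Inverses: for all a ∈ H, -a mod 20 ∈ H? Yes

Yes, H is a subgroup of ℤ_20


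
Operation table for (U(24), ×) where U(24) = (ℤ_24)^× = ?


Elements: {1, 5, 7, 11, 13, 17, 19, 23}
Operation: multiplication mod 24
Entry (a, b) = (a × b) mod 24

Cayley table:
   |  1 |  5 |  7 | 11 | 13 | 17 | 19 | 23
 1 |  1 |  5 |  7 | 11 | 13 | 17 | 19 | 23
 5 |  5 |  1 | 11 |  7 | 17 | 13 | 23 | 19
 7 |  7 | 11 |  1 |  5 | 19 | 23 | 13 | 17
11 | 11 |  7 |  5 |  1 | 23 | 19 | 17 | 13
13 | 13 | 17 | 19 | 23 |  1 |  5 |  7 | 11
17 | 17 | 13 | 23 | 19 |  5 |  1 | 11 |  7
19 | 19 | 23 | 13 | 17 |  7 | 11 |  1 |  5
23 | 23 | 19 | 17 | 13 | 11 |  7 |  5 |  1


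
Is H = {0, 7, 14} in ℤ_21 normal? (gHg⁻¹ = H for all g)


H = {0, 7, 14} in ℤ_21
ℤ_21 is abelian; every subgroup of an abelian group is normal

Yes, normal subgroup


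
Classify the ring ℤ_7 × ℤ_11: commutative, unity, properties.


Direct product ring; commutative with unity (1,1); but (1,0)·(0,1) = (0,0) gives zero divisors, so not an integral domain
Commutative: Yes
Integral domain: No
Has unity: Yes

ℤ_7 × ℤ_11: Commutative=Yes, Unity=Yes


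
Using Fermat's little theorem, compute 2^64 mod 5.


Fermat's little theorem: if p is prime and gcd(a,p)=1, then a^(p-1) ≡ 1 (mod p)
p = 5 is prime, gcd(2,5) = 1
Reduce exponent: 64 mod 4 = 0
So 2^64 ≡ 2^0 (mod 5)
2^0 = 1

2^64 ≡ 1 (mod 5)


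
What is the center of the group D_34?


Z(G) = {g ∈ G | gx = xg for all x ∈ G}
For even n, Z(D_n) = {e, r^(n/2)}: the 180° rotation r^17 commutes with every reflection and rotation

Z(D_34) = {e, r^17}


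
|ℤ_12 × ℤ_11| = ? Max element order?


|ℤ_12 × ℤ_11| = 12 × 11 = 132
Max element order = lcm(12,11) = 132
Cyclic? Yes (gcd=1)

|ℤ_12×ℤ_11| = 132, max element order = 132


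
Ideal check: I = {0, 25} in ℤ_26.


Check ideal conditions for I = {0, 25} in ℤ_26:
(1) I is an additive subgroup? No
(2) For r ∈ ℤ_26 and a ∈ I: r·a ∈ I? No  [counterexample: r=2, a=25, r·a mod 26 = 24 ∉ I]

No, I is not an ideal of ℤ_26


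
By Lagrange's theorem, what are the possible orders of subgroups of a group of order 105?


Lagrange's theorem: |H| divides |G|
|G| = 105
Divisors of 105: 1, 3, 5, 7, 15, 21, 35, 105

Possible subgroup orders: {1, 3, 5, 7, 15, 21, 35, 105}


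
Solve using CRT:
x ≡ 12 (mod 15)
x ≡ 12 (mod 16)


m₁ = 15, m₂ = 16, gcd = 1, so CRT applies. M = m₁·m₂ = 240
Let M₁ = M/m₁ = 16, M₂ = M/m₂ = 15
Find y₁ ≡ M₁⁻¹ (mod m₁): 16⁻¹ ≡ 1 (mod 15)
Find y₂ ≡ M₂⁻¹ (mod m₂): 15⁻¹ ≡ 15 (mod 16)
x = a₁·M₁·y₁ + a₂·M₂·y₂ = 12·16·1 + 12·15·15 = 2892
Reduce mod 240: x ≡ 12
Check: 12 mod 15 = 12 ✓, 12 mod 16 = 12 ✓

x ≡ 12 (mod 240)


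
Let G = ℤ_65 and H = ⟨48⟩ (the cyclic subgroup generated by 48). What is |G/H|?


|⟨48⟩| = n / gcd(48, 65) = 65 / 1 = 65
H is normal (ℤ_65 is abelian).
|G/H| = |G| / |H| = 65 / 65 = 1

|G/H| = 1


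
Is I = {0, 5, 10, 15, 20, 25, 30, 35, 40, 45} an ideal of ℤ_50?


Check ideal conditions for I = {0, 5, 10, 15, 20, 25, 30, 35, 40, 45} in ℤ_50:
(1) I is an additive subgroup? Yes
(2) For r ∈ ℤ_50 and a ∈ I: r·a ∈ I? Yes

Yes, I is an ideal of ℤ_50


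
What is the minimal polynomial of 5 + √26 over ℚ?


Let α = 5 + √26. Then α - 5 = √26, so (α - 5)² = 26, giving α² - 10α - 1 = 0. Degree 2 and α ∉ ℚ, so this is the minimal polynomial.

Minimal polynomial: x² - 10x - 1


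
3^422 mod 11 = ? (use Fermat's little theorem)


Fermat's little theorem: if p is prime and gcd(a,p)=1, then a^(p-1) ≡ 1 (mod p)
p = 11 is prime, gcd(3,11) = 1
Reduce exponent: 422 mod 10 = 2
So 3^422 ≡ 3^2 (mod 11)
3^2 mod 11 = 9

3^422 ≡ 9 (mod 11)


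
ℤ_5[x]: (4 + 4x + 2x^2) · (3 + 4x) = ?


Expand and collect like terms; reduce coefficients mod 5:
x^0: 4·3 = 12 ≡ 2 (mod 5)
x^1: 4·4 + 4·3 = 28 ≡ 3 (mod 5)
x^2: 4·4 + 2·3 = 22 ≡ 2 (mod 5)
x^3: 2·4 = 8 ≡ 3 (mod 5)
Result: 2 + 3x + 2x^2 + 3x^3

f · g = 2 + 3x + 2x^2 + 3x^3


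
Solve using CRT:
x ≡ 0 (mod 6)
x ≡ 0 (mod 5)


m₁ = 6, m₂ = 5, gcd = 1, so CRT applies. M = m₁·m₂ = 30
Let M₁ = M/m₁ = 5, M₂ = M/m₂ = 6
Find y₁ ≡ M₁⁻¹ (mod m₁): 5⁻¹ ≡ 5 (mod 6)
Find y₂ ≡ M₂⁻¹ (mod m₂): 6⁻¹ ≡ 1 (mod 5)
x = a₁·M₁·y₁ + a₂·M₂·y₂ = 0·5·5 + 0·6·1 = 0
Reduce mod 30: x ≡ 0
Check: 0 mod 6 = 0 ✓, 0 mod 5 = 0 ✓

x ≡ 0 (mod 30)


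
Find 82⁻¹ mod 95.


Use the extended Euclidean algorithm to write 1 = 82·s + 95·t; then s mod 95 is the inverse.
Euclidean algorithm:
  82 = 0·95 + 82
  95 = 1·82 + 13
  82 = 6·13 + 4
  13 = 3·4 + 1
  4 = 4·1 + 0
gcd(82,95) = 1
Back-substitution gives: 82·(-22) + 95·(19) = 1
So 82⁻¹ ≡ -22 ≡ 73 (mod 95)
Check: 82 × 73 = 5986 ≡ 1 (mod 95) ✓

82⁻¹ ≡ 73 (mod 95)


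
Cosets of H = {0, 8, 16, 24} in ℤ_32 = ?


H = {0, 8, 16, 24}, |H| = 4
Number of cosets = |G|/|H| = 32/4 = 8
0 + H = {0, 8, 16, 24}
1 + H = {1, 9, 17, 25}
2 + H = {2, 10, 18, 26}
3 + H = {3, 11, 19, 27}
4 + H = {4, 12, 20, 28}
5 + H = {5, 13, 21, 29}
6 + H = {6, 14, 22, 30}
7 + H = {7, 15, 23, 31}

Cosets: 0+H={0,8,16,24}; 1+H={1,9,17,25}; 2+H={2,10,18,26}; 3+H={3,11,19,27}; 4+H={4,12,20,28}; 5+H={5,13,21,29}; 6+H={6,14,22,30}; 7+H={7,15,23,31}


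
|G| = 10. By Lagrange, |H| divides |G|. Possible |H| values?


Lagrange's theorem: |H| divides |G|
|G| = 10
Divisors of 10: 1, 2, 5, 10

Possible subgroup orders: {1, 2, 5, 10}


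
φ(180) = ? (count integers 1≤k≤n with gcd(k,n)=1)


Factor n: 180 = 2^2 × 3^2 × 5
φ(n) = n · ∏(1 - 1/p) over distinct primes p | n
φ(180) = 180 · (1 - 1/2) · (1 - 1/3) · (1 - 1/5) = 48

φ(180) = 48


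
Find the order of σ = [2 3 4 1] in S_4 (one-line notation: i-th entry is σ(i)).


Cycle decomposition: (1 2 3 4)
Cycle lengths: 4
Order = lcm(4) = 4

ord(σ) = 4


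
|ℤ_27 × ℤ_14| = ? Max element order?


|ℤ_27 × ℤ_14| = 27 × 14 = 378
Max element order = lcm(27,14) = 378
Cyclic? Yes (gcd=1)

|ℤ_27×ℤ_14| = 378, max element order = 378


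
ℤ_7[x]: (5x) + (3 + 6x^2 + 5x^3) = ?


Add coefficients mod 7:
x^0: 0 + 3 = 3 (mod 7)
x^1: 5 + 0 = 5 (mod 7)
x^2: 0 + 6 = 6 (mod 7)
x^3: 0 + 5 = 5 (mod 7)
Result: 3 + 5x + 6x^2 + 5x^3

f + g = 3 + 5x + 6x^2 + 5x^3


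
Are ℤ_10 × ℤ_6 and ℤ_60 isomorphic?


Comparing ℤ_10 × ℤ_6 and ℤ_60:
gcd(10,6) = 2 ≠ 1. Max element order in ℤ_10×ℤ_6 is lcm(10,6) = 30 < 60, so it has no element of order 60

No, ℤ_10 × ℤ_6 ≇ ℤ_60


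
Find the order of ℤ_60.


ℤ_n has n elements.

|ℤ_60| = 60


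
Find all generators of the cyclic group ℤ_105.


g generates ℤ_n iff gcd(g,n) = 1
Prime factors of 105: 3, 5, 7
Generators are g ∈ {1,...,104} not divisible by any of these primes.
Generators: {1, 2, 4, 8, 11, 13, 16, 17, 19, 22, 23, 26, 29, 31, 32, 34, 37, 38, 41, 43, 44, 46, 47, 52, 53, 58, 59, 61, 62, 64, 67, 68, 71, 73, 74, 76, 79, 82, 83, 86, 88, 89, 92, 94, 97, 101, 103, 104}
Number of generators = φ(105) = 48

Generators of ℤ_105 = {1, 2, 4, 8, 11, 13, 16, 17, 19, 22, 23, 26, 29, 31, 32, 34, 37, 38, 41, 43, 44, 46, 47, 52, 53, 58, 59, 61, 62, 64, 67, 68, 71, 73, 74, 76, 79, 82, 83, 86, 88, 89, 92, 94, 97, 101, 103, 104}


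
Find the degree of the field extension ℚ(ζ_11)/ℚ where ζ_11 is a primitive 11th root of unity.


[ℚ(ζ_n):ℚ] = deg Φ_n(x) = φ(n). Here φ(11) = 10

[ℚ(ζ_11)/ℚ where ζ_11 is a primitive 11th root of unity] = 10


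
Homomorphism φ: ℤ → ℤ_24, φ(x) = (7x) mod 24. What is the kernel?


Kernel = preimage of identity
ker(φ) = {x ∈ ℤ : 7x ≡ 0 (mod 24)}. gcd(7,24) = 1, so 7x ≡ 0 (mod 24) ⟺ x ≡ 0 (mod 24/1 = 24). Hence ker(φ) = 24ℤ

ker(φ) = 24ℤ


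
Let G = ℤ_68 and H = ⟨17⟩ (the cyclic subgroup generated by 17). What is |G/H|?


|⟨17⟩| = n / gcd(17, 68) = 68 / 17 = 4
H is normal (ℤ_68 is abelian).
|G/H| = |G| / |H| = 68 / 4 = 17

|G/H| = 17


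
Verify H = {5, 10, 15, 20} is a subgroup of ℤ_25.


Subgroup test for H = {5, 10, 15, 20} in (ℤ_25, +):
(1) 0 ∈ H? No
(2) Closure: for all a,b ∈ H, (a+b) mod 25 ∈ H? No  [counterexample: 5 + 20 = 0 ∉ H]
(3) Inverses: for all a ∈ H, -a mod 25 ∈ H? Yes

No, H is not a subgroup of ℤ_25


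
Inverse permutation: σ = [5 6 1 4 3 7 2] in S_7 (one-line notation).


To find σ⁻¹, swap domain and range:
σ(1) = 5 → σ⁻¹(5) = 1
σ(2) = 6 → σ⁻¹(6) = 2
σ(3) = 1 → σ⁻¹(1) = 3
σ(4) = 4 → σ⁻¹(4) = 4
σ(5) = 3 → σ⁻¹(3) = 5
σ(6) = 7 → σ⁻¹(7) = 6
σ(7) = 2 → σ⁻¹(2) = 7

σ⁻¹ = [3 7 5 4 1 2 6]


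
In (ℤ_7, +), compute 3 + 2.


Operation: addition mod 7
3 + 2 = (a + b) mod 7 with a = 3, b = 2

3 + 2 = 5


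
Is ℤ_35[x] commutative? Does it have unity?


ℤ_35 has zero divisors (5·7 ≡ 0), and these lift to constant zero divisors in ℤ_35[x]; so not an integral domain
Commutative: Yes
Integral domain: No
Has unity: Yes

ℤ_35[x]: Commutative=Yes, Unity=Yes


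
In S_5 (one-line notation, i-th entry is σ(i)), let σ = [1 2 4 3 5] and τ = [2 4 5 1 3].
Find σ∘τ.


σ∘τ: apply τ first, then σ
1 →τ 2 →σ 2
2 →τ 4 →σ 3
3 →τ 5 →σ 5
4 →τ 1 →σ 1
5 →τ 3 →σ 4

σ∘τ = [2 3 5 1 4]


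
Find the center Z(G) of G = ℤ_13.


Z(G) = {g ∈ G | gx = xg for all x ∈ G}
ℤ_13 is abelian, so Z(G) = G

Z(ℤ_13) = ℤ_13


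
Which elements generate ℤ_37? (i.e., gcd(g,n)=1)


g generates ℤ_n iff gcd(g,n) = 1
Prime factors of 37: 37
Generators are g ∈ {1,...,36} not divisible by any of these primes.
Generators: {1, 2, 3, 4, 5, 6, 7, 8, 9, 10, 11, 12, 13, 14, 15, 16, 17, 18, 19, 20, 21, 22, 23, 24, 25, 26, 27, 28, 29, 30, 31, 32, 33, 34, 35, 36}
Number of generators = φ(37) = 36

Generators of ℤ_37 = {1, 2, 3, 4, 5, 6, 7, 8, 9, 10, 11, 12, 13, 14, 15, 16, 17, 18, 19, 20, 21, 22, 23, 24, 25, 26, 27, 28, 29, 30, 31, 32, 33, 34, 35, 36}


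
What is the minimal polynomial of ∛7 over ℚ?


∛7 satisfies x³ - 7 = 0, irreducible over ℚ (no rational root; 7 is not a perfect cube)

Minimal polynomial: x³ - 7


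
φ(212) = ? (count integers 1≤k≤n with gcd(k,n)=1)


Factor n: 212 = 2^2 × 53
φ(n) = n · ∏(1 - 1/p) over distinct primes p | n
φ(212) = 212 · (1 - 1/2) · (1 - 1/53) = 104

φ(212) = 104


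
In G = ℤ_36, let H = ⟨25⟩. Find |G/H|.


|⟨25⟩| = n / gcd(25, 36) = 36 / 1 = 36
H is normal (ℤ_36 is abelian).
|G/H| = |G| / |H| = 36 / 36 = 1

|G/H| = 1


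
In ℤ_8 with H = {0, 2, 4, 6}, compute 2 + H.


2 + H = {2 + h (mod 8) : h ∈ H}
2+0=2, 2+2=4, 2+4=6, 2+6=0
2 + H = {0, 2, 4, 6} = 0 + H

2 + H = {0, 2, 4, 6}


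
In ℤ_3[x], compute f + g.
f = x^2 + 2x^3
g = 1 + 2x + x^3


Add coefficients mod 3:
x^0: 0 + 1 = 1 (mod 3)
x^1: 0 + 2 = 2 (mod 3)
x^2: 1 + 0 = 1 (mod 3)
x^3: 2 + 1 = 0 (mod 3)
Result: 1 + 2x + x^2

f + g = 1 + 2x + x^2


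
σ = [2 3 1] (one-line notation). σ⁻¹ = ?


To find σ⁻¹, swap domain and range:
σ(1) = 2 → σ⁻¹(2) = 1
σ(2) = 3 → σ⁻¹(3) = 2
σ(3) = 1 → σ⁻¹(1) = 3

σ⁻¹ = [3 1 2]


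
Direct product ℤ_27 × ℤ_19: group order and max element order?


|ℤ_27 × ℤ_19| = 27 × 19 = 513
Max element order = lcm(27,19) = 513
Cyclic? Yes (gcd=1)

|ℤ_27×ℤ_19| = 513, max element order = 513


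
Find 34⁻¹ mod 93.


Use the extended Euclidean algorithm to write 1 = 34·s + 93·t; then s mod 93 is the inverse.
Euclidean algorithm:
  34 = 0·93 + 34
  93 = 2·34 + 25
  34 = 1·25 + 9
  25 = 2·9 + 7
  9 = 1·7 + 2
  7 = 3·2 + 1
  2 = 2·1 + 0
gcd(34,93) = 1
Back-substitution gives: 34·(-41) + 93·(15) = 1
So 34⁻¹ ≡ -41 ≡ 52 (mod 93)
Check: 34 × 52 = 1768 ≡ 1 (mod 93) ✓

34⁻¹ ≡ 52 (mod 93)


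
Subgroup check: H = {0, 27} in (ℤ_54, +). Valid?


Subgroup test for H = {0, 27} in (ℤ_54, +):
(1) 0 ∈ H? Yes
(2) Closure: for all a,b ∈ H, (a+b) mod 54 ∈ H? Yes
(3) Inverses: for all a ∈ H, -a mod 54 ∈ H? Yes

Yes, H is a subgroup of ℤ_54


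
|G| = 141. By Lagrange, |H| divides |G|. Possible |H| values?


Lagrange's theorem: |H| divides |G|
|G| = 141
Divisors of 141: 1, 3, 47, 141

Possible subgroup orders: {1, 3, 47, 141}


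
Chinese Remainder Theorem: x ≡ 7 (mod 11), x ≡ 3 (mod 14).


m₁ = 11, m₂ = 14, gcd = 1, so CRT applies. M = m₁·m₂ = 154
Let M₁ = M/m₁ = 14, M₂ = M/m₂ = 11
Find y₁ ≡ M₁⁻¹ (mod m₁): 14⁻¹ ≡ 4 (mod 11)
Find y₂ ≡ M₂⁻¹ (mod m₂): 11⁻¹ ≡ 9 (mod 14)
x = a₁·M₁·y₁ + a₂·M₂·y₂ = 7·14·4 + 3·11·9 = 689
Reduce mod 154: x ≡ 73
Check: 73 mod 11 = 7 ✓, 73 mod 14 = 3 ✓

x ≡ 73 (mod 154)


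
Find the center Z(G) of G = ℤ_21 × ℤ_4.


Z(G) = {g ∈ G | gx = xg for all x ∈ G}
Direct product of abelian groups is abelian, so Z(G) = G

Z(ℤ_21 × ℤ_4) = ℤ_21 × ℤ_4


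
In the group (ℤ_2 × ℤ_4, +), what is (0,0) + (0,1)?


Operation: componentwise addition mod (2, 4)
(0,0) + (0,1) = ((a₁+b₁) mod 2, (a₂+b₂) mod 4) with a = (0,0), b = (0,1)

(0,0) + (0,1) = (0,1)


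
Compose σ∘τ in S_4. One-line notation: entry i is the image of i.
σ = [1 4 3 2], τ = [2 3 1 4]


σ∘τ: apply τ first, then σ
1 →τ 2 →σ 4
2 →τ 3 →σ 3
3 →τ 1 →σ 1
4 →τ 4 →σ 2

σ∘τ = [4 3 1 2]


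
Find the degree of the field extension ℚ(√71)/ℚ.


√71 has minimal polynomial x² - 71 (irreducible over ℚ since 71 is squarefree)

[ℚ(√71)/ℚ] = 2


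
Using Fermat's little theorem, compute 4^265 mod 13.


Fermat's little theorem: if p is prime and gcd(a,p)=1, then a^(p-1) ≡ 1 (mod p)
p = 13 is prime, gcd(4,13) = 1
Reduce exponent: 265 mod 12 = 1
So 4^265 ≡ 4^1 (mod 13)
4^1 mod 13 = 4

4^265 ≡ 4 (mod 13)


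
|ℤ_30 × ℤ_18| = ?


|A × B| = |A| · |B|
|ℤ_30 × ℤ_18| = 30 × 18 = 540

|ℤ_30 × ℤ_18| = 540


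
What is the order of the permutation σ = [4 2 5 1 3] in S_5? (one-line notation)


Cycle decomposition: (1 4) (3 5)
Cycle lengths: 2, 2
Order = lcm(2, 2) = 2

ord(σ) = 2


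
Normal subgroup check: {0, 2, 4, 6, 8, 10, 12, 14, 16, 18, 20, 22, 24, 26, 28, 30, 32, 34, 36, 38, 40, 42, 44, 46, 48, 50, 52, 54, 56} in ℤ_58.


H = {0, 2, 4, 6, 8, 10, 12, 14, 16, 18, 20, 22, 24, 26, 28, 30, 32, 34, 36, 38, 40, 42, 44, 46, 48, 50, 52, 54, 56} in ℤ_58
ℤ_58 is abelian; every subgroup of an abelian group is normal

Yes, normal subgroup


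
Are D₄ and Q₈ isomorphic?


Comparing D₄ and Q₈:
D₄ has 5 elements of order 2; Q₈ has only 1

No, D₄ ≇ Q₈


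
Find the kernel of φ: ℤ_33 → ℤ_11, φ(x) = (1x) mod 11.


Kernel = preimage of identity
ker(φ) = {x ∈ ℤ_33 : 1x ≡ 0 (mod 11)}. Since 11 | 33, φ is well-defined. The kernel is the cyclic subgroup ⟨11⟩ of ℤ_33 (order 3), i.e. {0, 11, 22}

ker(φ) = {0, 11, 22}


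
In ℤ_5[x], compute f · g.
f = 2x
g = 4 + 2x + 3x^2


Expand and collect like terms; reduce coefficients mod 5:
x^0: 0·4 = 0 ≡ 0 (mod 5)
x^1: 0·2 + 2·4 = 8 ≡ 3 (mod 5)
x^2: 0·3 + 2·2 = 4 ≡ 4 (mod 5)
x^3: 2·3 = 6 ≡ 1 (mod 5)
Result: 3x + 4x^2 + x^3

f · g = 3x + 4x^2 + x^3


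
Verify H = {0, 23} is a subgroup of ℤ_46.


Subgroup test for H = {0, 23} in (ℤ_46, +):
(1) 0 ∈ H? Yes
(2) Closure: for all a,b ∈ H, (a+b) mod 46 ∈ H? Yes
(3) Inverses: for all a ∈ H, -a mod 46 ∈ H? Yes

Yes, H is a subgroup of ℤ_46


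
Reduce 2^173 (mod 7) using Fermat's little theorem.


Fermat's little theorem: if p is prime and gcd(a,p)=1, then a^(p-1) ≡ 1 (mod p)
p = 7 is prime, gcd(2,7) = 1
Reduce exponent: 173 mod 6 = 5
So 2^173 ≡ 2^5 (mod 7)
2^5 mod 7 = 4

2^173 ≡ 4 (mod 7)


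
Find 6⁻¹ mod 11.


Use the extended Euclidean algorithm to write 1 = 6·s + 11·t; then s mod 11 is the inverse.
Euclidean algorithm:
  6 = 0·11 + 6
  11 = 1·6 + 5
  6 = 1·5 + 1
  5 = 5·1 + 0
gcd(6,11) = 1
Back-substitution gives: 6·(2) + 11·(-1) = 1
So 6⁻¹ ≡ 2 ≡ 2 (mod 11)
Check: 6 × 2 = 12 ≡ 1 (mod 11) ✓

6⁻¹ ≡ 2 (mod 11)


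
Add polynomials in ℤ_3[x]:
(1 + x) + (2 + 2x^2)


Add coefficients mod 3:
x^0: 1 + 2 = 0 (mod 3)
x^1: 1 + 0 = 1 (mod 3)
x^2: 0 + 2 = 2 (mod 3)
Result: x + 2x^2

f + g = x + 2x^2


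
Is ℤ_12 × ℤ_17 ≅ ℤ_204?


Comparing ℤ_12 × ℤ_17 and ℤ_204:
gcd(12,17) = 1, so ℤ_12 × ℤ_17 ≅ ℤ_204 (CRT)

Yes, ℤ_12 × ℤ_17 ≅ ℤ_204


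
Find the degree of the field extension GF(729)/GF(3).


GF(729) = GF(3^6), so the extension degree is 6

[GF(729)/GF(3)] = 6


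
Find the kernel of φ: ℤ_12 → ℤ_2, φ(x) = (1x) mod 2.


Kernel = preimage of identity
ker(φ) = {x ∈ ℤ_12 : 1x ≡ 0 (mod 2)}. Since 2 | 12, φ is well-defined. The kernel is the cyclic subgroup ⟨2⟩ of ℤ_12 (order 6), i.e. {0, 2, 4, 6, 8, 10}

ker(φ) = {0, 2, 4, 6, 8, 10}


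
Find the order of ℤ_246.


ℤ_n has n elements.

|ℤ_246| = 246


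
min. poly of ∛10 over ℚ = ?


∛10 satisfies x³ - 10 = 0, irreducible over ℚ (no rational root; 10 is not a perfect cube)

Minimal polynomial: x³ - 10


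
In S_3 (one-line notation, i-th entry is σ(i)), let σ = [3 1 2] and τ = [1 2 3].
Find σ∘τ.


σ∘τ: apply τ first, then σ
1 →τ 1 →σ 3
2 →τ 2 →σ 1
3 →τ 3 →σ 2

σ∘τ = [3 1 2]


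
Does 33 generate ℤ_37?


g generates ℤ_n iff gcd(g, n) = 1
gcd(33, 37) = 1
Since gcd = 1, 33 is a generator.

Yes, 33 generates ℤ_37


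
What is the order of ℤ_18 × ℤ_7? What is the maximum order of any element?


|ℤ_18 × ℤ_7| = 18 × 7 = 126
Max element order = lcm(18,7) = 126
Cyclic? Yes (gcd=1)

|ℤ_18×ℤ_7| = 126, max element order = 126


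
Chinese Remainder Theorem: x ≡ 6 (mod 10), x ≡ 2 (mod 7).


m₁ = 10, m₂ = 7, gcd = 1, so CRT applies. M = m₁·m₂ = 70
Let M₁ = M/m₁ = 7, M₂ = M/m₂ = 10
Find y₁ ≡ M₁⁻¹ (mod m₁): 7⁻¹ ≡ 3 (mod 10)
Find y₂ ≡ M₂⁻¹ (mod m₂): 10⁻¹ ≡ 5 (mod 7)
x = a₁·M₁·y₁ + a₂·M₂·y₂ = 6·7·3 + 2·10·5 = 226
Reduce mod 70: x ≡ 16
Check: 16 mod 10 = 6 ✓, 16 mod 7 = 2 ✓

x ≡ 16 (mod 70)


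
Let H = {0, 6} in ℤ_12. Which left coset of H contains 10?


10 + H = {10 + h (mod 12) : h ∈ H}
10+0=10, 10+6=4
10 + H = {4, 10} = 4 + H

10 + H = {4, 10}


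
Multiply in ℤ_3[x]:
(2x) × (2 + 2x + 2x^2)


Expand and collect like terms; reduce coefficients mod 3:
x^0: 0·2 = 0 ≡ 0 (mod 3)
x^1: 0·2 + 2·2 = 4 ≡ 1 (mod 3)
x^2: 0·2 + 2·2 = 4 ≡ 1 (mod 3)
x^3: 2·2 = 4 ≡ 1 (mod 3)
Result: x + x^2 + x^3

f · g = x + x^2 + x^3


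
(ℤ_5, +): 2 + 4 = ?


Operation: addition mod 5
2 + 4 = (a + b) mod 5 with a = 2, b = 4

2 + 4 = 1


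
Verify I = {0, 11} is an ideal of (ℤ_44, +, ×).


Check ideal conditions for I = {0, 11} in ℤ_44:
(1) I is an additive subgroup? No
(2) For r ∈ ℤ_44 and a ∈ I: r·a ∈ I? No  [counterexample: r=2, a=11, r·a mod 44 = 22 ∉ I]

No, I is not an ideal of ℤ_44


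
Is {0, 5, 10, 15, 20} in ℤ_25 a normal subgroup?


H = {0, 5, 10, 15, 20} in ℤ_25
ℤ_25 is abelian; every subgroup of an abelian group is normal

Yes, normal subgroup


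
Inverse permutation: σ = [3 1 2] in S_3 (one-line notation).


To find σ⁻¹, swap domain and range:
σ(1) = 3 → σ⁻¹(3) = 1
σ(2) = 1 → σ⁻¹(1) = 2
σ(3) = 2 → σ⁻¹(2) = 3

σ⁻¹ = [2 3 1]


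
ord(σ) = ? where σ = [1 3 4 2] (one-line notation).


Cycle decomposition: (2 3 4)
Cycle lengths: 3
Order = lcm(3) = 3

ord(σ) = 3


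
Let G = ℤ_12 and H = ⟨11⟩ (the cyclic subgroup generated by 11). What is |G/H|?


|⟨11⟩| = n / gcd(11, 12) = 12 / 1 = 12
H is normal (ℤ_12 is abelian).
|G/H| = |G| / |H| = 12 / 12 = 1

|G/H| = 1


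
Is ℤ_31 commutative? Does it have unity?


ℤ_31 is a commutative ring with unity 1; 31 is prime, so ℤ_31 is a field (hence an integral domain)
Commutative: Yes
Integral domain: Yes
Has unity: Yes

ℤ_31: Commutative=Yes, Unity=Yes


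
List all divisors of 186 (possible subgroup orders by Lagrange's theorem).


Lagrange's theorem: |H| divides |G|
|G| = 186
Divisors of 186: 1, 2, 3, 6, 31, 62, 93, 186

Possible subgroup orders: {1, 2, 3, 6, 31, 62, 93, 186}


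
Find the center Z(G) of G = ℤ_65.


Z(G) = {g ∈ G | gx = xg for all x ∈ G}
ℤ_65 is abelian, so Z(G) = G

Z(ℤ_65) = ℤ_65


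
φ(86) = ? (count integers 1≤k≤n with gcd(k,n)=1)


Factor n: 86 = 2 × 43
φ(n) = n · ∏(1 - 1/p) over distinct primes p | n
φ(86) = 86 · (1 - 1/2) · (1 - 1/43) = 42

φ(86) = 42


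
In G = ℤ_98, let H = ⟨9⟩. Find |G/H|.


|⟨9⟩| = n / gcd(9, 98) = 98 / 1 = 98
H is normal (ℤ_98 is abelian).
|G/H| = |G| / |H| = 98 / 98 = 1

|G/H| = 1


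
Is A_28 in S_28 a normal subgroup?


H = A_28 in S_28
A_28 has index 2 in S_28, and every subgroup of index 2 is normal

Yes, normal subgroup


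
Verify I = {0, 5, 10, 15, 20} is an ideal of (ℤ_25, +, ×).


Check ideal conditions for I = {0, 5, 10, 15, 20} in ℤ_25:
(1) I is an additive subgroup? Yes
(2) For r ∈ ℤ_25 and a ∈ I: r·a ∈ I? Yes

Yes, I is an ideal of ℤ_25


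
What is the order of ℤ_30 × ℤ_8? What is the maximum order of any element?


|ℤ_30 × ℤ_8| = 30 × 8 = 240
Max element order = lcm(30,8) = 120
Cyclic? No (gcd=2)

|ℤ_30×ℤ_8| = 240, max element order = 120


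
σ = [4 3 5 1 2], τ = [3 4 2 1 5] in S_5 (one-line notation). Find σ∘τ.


σ∘τ: apply τ first, then σ
1 →τ 3 →σ 5
2 →τ 4 →σ 1
3 →τ 2 →σ 3
4 →τ 1 →σ 4
5 →τ 5 →σ 2

σ∘τ = [5 1 3 4 2]


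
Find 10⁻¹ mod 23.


Use the extended Euclidean algorithm to write 1 = 10·s + 23·t; then s mod 23 is the inverse.
Euclidean algorithm:
  10 = 0·23 + 10
  23 = 2·10 + 3
  10 = 3·3 + 1
  3 = 3·1 + 0
gcd(10,23) = 1
Back-substitution gives: 10·(7) + 23·(-3) = 1
So 10⁻¹ ≡ 7 ≡ 7 (mod 23)
Check: 10 × 7 = 70 ≡ 1 (mod 23) ✓

10⁻¹ ≡ 7 (mod 23)


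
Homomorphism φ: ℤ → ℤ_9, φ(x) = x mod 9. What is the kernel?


Kernel = preimage of identity
ker(φ) = {x ∈ ℤ : x ≡ 0 (mod 9)} = 9ℤ = {0, ±9, ±18, ...}

ker(φ) = 9ℤ


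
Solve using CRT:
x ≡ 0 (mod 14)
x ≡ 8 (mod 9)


m₁ = 14, m₂ = 9, gcd = 1, so CRT applies. M = m₁·m₂ = 126
Let M₁ = M/m₁ = 9, M₂ = M/m₂ = 14
Find y₁ ≡ M₁⁻¹ (mod m₁): 9⁻¹ ≡ 11 (mod 14)
Find y₂ ≡ M₂⁻¹ (mod m₂): 14⁻¹ ≡ 2 (mod 9)
x = a₁·M₁·y₁ + a₂·M₂·y₂ = 0·9·11 + 8·14·2 = 224
Reduce mod 126: x ≡ 98
Check: 98 mod 14 = 0 ✓, 98 mod 9 = 8 ✓

x ≡ 98 (mod 126)


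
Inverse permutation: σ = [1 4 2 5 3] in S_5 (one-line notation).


To find σ⁻¹, swap domain and range:
σ(1) = 1 → σ⁻¹(1) = 1
σ(2) = 4 → σ⁻¹(4) = 2
σ(3) = 2 → σ⁻¹(2) = 3
σ(4) = 5 → σ⁻¹(5) = 4
σ(5) = 3 → σ⁻¹(3) = 5

σ⁻¹ = [1 3 5 2 4]


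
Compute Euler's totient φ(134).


Factor n: 134 = 2 × 67
φ(n) = n · ∏(1 - 1/p) over distinct primes p | n
φ(134) = 134 · (1 - 1/2) · (1 - 1/67) = 66

φ(134) = 66


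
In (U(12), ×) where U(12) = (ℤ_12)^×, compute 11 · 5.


Operation: multiplication mod 12
11 · 5 = (a × b) mod 12 with a = 11, b = 5

11 · 5 = 7


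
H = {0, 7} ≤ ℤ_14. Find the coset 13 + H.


13 + H = {13 + h (mod 14) : h ∈ H}
13+0=13, 13+7=6
13 + H = {6, 13} = 6 + H

13 + H = {6, 13}


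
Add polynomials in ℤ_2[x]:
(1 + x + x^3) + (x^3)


Add coefficients mod 2:
x^0: 1 + 0 = 1 (mod 2)
x^1: 1 + 0 = 1 (mod 2)
x^2: 0 + 0 = 0 (mod 2)
x^3: 1 + 1 = 0 (mod 2)
Result: 1 + x

f + g = 1 + x


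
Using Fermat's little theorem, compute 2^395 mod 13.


Fermat's little theorem: if p is prime and gcd(a,p)=1, then a^(p-1) ≡ 1 (mod p)
p = 13 is prime, gcd(2,13) = 1
Reduce exponent: 395 mod 12 = 11
So 2^395 ≡ 2^11 (mod 13)
2^11 mod 13 = 7

2^395 ≡ 7 (mod 13)


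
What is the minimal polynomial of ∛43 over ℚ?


∛43 satisfies x³ - 43 = 0, irreducible over ℚ (no rational root; 43 is not a perfect cube)

Minimal polynomial: x³ - 43


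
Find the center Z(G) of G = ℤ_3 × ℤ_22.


Z(G) = {g ∈ G | gx = xg for all x ∈ G}
Direct product of abelian groups is abelian, so Z(G) = G

Z(ℤ_3 × ℤ_22) = ℤ_3 × ℤ_22


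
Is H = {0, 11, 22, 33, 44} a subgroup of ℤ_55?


Subgroup test for H = {0, 11, 22, 33, 44} in (ℤ_55, +):
(1) 0 ∈ H? Yes
(2) Closure: for all a,b ∈ H, (a+b) mod 55 ∈ H? Yes
(3) Inverses: for all a ∈ H, -a mod 55 ∈ H? Yes

Yes, H is a subgroup of ℤ_55


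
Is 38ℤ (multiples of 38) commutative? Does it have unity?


38ℤ is a commutative ring under +,× but has no multiplicative identity (1 ∉ 38ℤ); it has no zero divisors, but without unity it is not an integral domain
Commutative: Yes
Integral domain: No
Has unity: No

38ℤ (multiples of 38): Commutative=Yes, Unity=No


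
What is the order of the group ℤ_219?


ℤ_n has n elements.

|ℤ_219| = 219


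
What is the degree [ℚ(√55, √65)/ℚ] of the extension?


[ℚ(√55,√65):ℚ] = [ℚ(√55,√65):ℚ(√55)]·[ℚ(√55):ℚ] = 2·2 = 4

[ℚ(√55, √65)/ℚ] = 4


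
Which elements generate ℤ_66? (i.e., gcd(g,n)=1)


g generates ℤ_n iff gcd(g,n) = 1
Prime factors of 66: 2, 3, 11
Generators are g ∈ {1,...,65} not divisible by any of these primes.
Generators: {1, 5, 7, 13, 17, 19, 23, 25, 29, 31, 35, 37, 41, 43, 47, 49, 53, 59, 61, 65}
Number of generators = φ(66) = 20

Generators of ℤ_66 = {1, 5, 7, 13, 17, 19, 23, 25, 29, 31, 35, 37, 41, 43, 47, 49, 53, 59, 61, 65}
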